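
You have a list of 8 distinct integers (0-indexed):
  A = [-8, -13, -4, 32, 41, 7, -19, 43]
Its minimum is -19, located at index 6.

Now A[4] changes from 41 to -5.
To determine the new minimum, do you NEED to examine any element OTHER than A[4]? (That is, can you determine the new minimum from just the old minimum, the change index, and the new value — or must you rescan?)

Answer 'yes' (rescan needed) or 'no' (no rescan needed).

Old min = -19 at index 6
Change at index 4: 41 -> -5
Index 4 was NOT the min. New min = min(-19, -5). No rescan of other elements needed.
Needs rescan: no

Answer: no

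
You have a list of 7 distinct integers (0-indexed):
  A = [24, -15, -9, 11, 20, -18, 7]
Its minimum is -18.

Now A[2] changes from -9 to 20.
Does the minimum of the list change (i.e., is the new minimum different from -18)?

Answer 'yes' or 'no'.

Old min = -18
Change: A[2] -9 -> 20
Changed element was NOT the min; min changes only if 20 < -18.
New min = -18; changed? no

Answer: no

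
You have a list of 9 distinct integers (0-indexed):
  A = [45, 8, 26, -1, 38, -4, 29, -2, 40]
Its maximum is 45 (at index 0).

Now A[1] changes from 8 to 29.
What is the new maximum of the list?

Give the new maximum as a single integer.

Old max = 45 (at index 0)
Change: A[1] 8 -> 29
Changed element was NOT the old max.
  New max = max(old_max, new_val) = max(45, 29) = 45

Answer: 45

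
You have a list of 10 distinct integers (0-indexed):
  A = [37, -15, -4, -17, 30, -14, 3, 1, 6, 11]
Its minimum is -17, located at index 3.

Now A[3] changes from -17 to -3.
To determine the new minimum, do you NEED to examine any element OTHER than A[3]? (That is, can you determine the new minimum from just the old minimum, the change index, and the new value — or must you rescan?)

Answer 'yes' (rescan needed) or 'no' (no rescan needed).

Answer: yes

Derivation:
Old min = -17 at index 3
Change at index 3: -17 -> -3
Index 3 WAS the min and new value -3 > old min -17. Must rescan other elements to find the new min.
Needs rescan: yes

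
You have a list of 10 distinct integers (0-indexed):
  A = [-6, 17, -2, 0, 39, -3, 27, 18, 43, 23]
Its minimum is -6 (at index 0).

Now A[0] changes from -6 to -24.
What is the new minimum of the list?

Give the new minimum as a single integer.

Old min = -6 (at index 0)
Change: A[0] -6 -> -24
Changed element WAS the min. Need to check: is -24 still <= all others?
  Min of remaining elements: -3
  New min = min(-24, -3) = -24

Answer: -24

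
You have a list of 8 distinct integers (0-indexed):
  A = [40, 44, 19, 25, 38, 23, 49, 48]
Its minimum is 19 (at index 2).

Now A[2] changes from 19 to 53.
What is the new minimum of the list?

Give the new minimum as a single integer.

Old min = 19 (at index 2)
Change: A[2] 19 -> 53
Changed element WAS the min. Need to check: is 53 still <= all others?
  Min of remaining elements: 23
  New min = min(53, 23) = 23

Answer: 23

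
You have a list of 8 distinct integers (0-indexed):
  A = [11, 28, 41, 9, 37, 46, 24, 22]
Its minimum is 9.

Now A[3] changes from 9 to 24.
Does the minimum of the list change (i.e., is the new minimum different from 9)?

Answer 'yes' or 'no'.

Answer: yes

Derivation:
Old min = 9
Change: A[3] 9 -> 24
Changed element was the min; new min must be rechecked.
New min = 11; changed? yes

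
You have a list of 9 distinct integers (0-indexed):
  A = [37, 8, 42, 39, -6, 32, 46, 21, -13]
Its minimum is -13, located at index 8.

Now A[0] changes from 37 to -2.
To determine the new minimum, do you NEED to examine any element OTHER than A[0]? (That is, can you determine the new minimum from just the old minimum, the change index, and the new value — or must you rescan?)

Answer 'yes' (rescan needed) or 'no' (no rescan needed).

Old min = -13 at index 8
Change at index 0: 37 -> -2
Index 0 was NOT the min. New min = min(-13, -2). No rescan of other elements needed.
Needs rescan: no

Answer: no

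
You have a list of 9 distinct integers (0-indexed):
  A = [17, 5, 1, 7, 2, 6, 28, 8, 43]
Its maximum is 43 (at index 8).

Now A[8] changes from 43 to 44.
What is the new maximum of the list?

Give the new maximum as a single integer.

Answer: 44

Derivation:
Old max = 43 (at index 8)
Change: A[8] 43 -> 44
Changed element WAS the max -> may need rescan.
  Max of remaining elements: 28
  New max = max(44, 28) = 44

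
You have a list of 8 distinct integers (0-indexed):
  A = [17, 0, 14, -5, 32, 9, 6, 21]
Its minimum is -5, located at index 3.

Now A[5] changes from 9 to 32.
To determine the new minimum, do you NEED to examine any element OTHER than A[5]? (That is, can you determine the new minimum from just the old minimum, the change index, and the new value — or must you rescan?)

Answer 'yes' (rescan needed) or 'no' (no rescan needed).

Old min = -5 at index 3
Change at index 5: 9 -> 32
Index 5 was NOT the min. New min = min(-5, 32). No rescan of other elements needed.
Needs rescan: no

Answer: no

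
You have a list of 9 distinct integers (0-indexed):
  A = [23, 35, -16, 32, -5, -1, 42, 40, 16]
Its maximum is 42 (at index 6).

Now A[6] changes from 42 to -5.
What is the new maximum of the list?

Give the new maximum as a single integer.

Old max = 42 (at index 6)
Change: A[6] 42 -> -5
Changed element WAS the max -> may need rescan.
  Max of remaining elements: 40
  New max = max(-5, 40) = 40

Answer: 40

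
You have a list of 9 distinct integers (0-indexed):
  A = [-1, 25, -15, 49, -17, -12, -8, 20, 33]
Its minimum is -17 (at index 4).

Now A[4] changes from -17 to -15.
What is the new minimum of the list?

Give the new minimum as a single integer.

Answer: -15

Derivation:
Old min = -17 (at index 4)
Change: A[4] -17 -> -15
Changed element WAS the min. Need to check: is -15 still <= all others?
  Min of remaining elements: -15
  New min = min(-15, -15) = -15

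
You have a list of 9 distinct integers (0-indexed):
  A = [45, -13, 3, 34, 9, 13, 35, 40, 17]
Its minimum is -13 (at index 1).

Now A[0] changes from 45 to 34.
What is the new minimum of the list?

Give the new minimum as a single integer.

Answer: -13

Derivation:
Old min = -13 (at index 1)
Change: A[0] 45 -> 34
Changed element was NOT the old min.
  New min = min(old_min, new_val) = min(-13, 34) = -13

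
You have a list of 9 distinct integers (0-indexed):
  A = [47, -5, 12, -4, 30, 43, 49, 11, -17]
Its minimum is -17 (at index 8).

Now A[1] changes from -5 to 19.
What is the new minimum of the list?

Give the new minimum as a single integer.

Answer: -17

Derivation:
Old min = -17 (at index 8)
Change: A[1] -5 -> 19
Changed element was NOT the old min.
  New min = min(old_min, new_val) = min(-17, 19) = -17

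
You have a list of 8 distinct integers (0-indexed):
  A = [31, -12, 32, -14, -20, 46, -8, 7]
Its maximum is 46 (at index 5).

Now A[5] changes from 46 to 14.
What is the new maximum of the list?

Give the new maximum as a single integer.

Old max = 46 (at index 5)
Change: A[5] 46 -> 14
Changed element WAS the max -> may need rescan.
  Max of remaining elements: 32
  New max = max(14, 32) = 32

Answer: 32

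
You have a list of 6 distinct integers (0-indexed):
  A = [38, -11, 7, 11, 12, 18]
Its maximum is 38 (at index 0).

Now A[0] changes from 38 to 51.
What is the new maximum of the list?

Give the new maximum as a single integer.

Old max = 38 (at index 0)
Change: A[0] 38 -> 51
Changed element WAS the max -> may need rescan.
  Max of remaining elements: 18
  New max = max(51, 18) = 51

Answer: 51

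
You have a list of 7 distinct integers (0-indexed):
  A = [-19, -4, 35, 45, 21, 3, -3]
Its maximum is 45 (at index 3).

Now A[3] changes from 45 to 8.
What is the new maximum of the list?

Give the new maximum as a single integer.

Answer: 35

Derivation:
Old max = 45 (at index 3)
Change: A[3] 45 -> 8
Changed element WAS the max -> may need rescan.
  Max of remaining elements: 35
  New max = max(8, 35) = 35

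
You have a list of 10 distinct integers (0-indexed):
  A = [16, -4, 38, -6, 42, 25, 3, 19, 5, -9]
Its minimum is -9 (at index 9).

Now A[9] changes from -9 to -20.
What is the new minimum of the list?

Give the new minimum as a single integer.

Answer: -20

Derivation:
Old min = -9 (at index 9)
Change: A[9] -9 -> -20
Changed element WAS the min. Need to check: is -20 still <= all others?
  Min of remaining elements: -6
  New min = min(-20, -6) = -20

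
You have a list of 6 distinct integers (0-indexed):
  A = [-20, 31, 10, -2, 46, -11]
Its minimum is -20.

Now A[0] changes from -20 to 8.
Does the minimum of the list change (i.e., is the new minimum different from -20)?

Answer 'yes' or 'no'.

Answer: yes

Derivation:
Old min = -20
Change: A[0] -20 -> 8
Changed element was the min; new min must be rechecked.
New min = -11; changed? yes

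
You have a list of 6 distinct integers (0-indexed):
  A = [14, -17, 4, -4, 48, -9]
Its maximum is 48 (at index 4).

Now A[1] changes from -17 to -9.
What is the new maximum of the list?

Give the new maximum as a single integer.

Answer: 48

Derivation:
Old max = 48 (at index 4)
Change: A[1] -17 -> -9
Changed element was NOT the old max.
  New max = max(old_max, new_val) = max(48, -9) = 48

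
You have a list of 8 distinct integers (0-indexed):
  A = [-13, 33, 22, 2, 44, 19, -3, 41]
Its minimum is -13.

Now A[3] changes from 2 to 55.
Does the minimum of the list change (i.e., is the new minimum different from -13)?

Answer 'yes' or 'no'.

Old min = -13
Change: A[3] 2 -> 55
Changed element was NOT the min; min changes only if 55 < -13.
New min = -13; changed? no

Answer: no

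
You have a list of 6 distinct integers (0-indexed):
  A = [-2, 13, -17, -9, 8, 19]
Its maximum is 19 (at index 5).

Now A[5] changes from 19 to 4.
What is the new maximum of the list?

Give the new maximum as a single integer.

Answer: 13

Derivation:
Old max = 19 (at index 5)
Change: A[5] 19 -> 4
Changed element WAS the max -> may need rescan.
  Max of remaining elements: 13
  New max = max(4, 13) = 13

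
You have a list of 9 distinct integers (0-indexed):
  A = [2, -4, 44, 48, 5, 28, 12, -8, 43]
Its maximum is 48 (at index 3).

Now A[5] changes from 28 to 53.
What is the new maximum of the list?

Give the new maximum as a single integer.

Old max = 48 (at index 3)
Change: A[5] 28 -> 53
Changed element was NOT the old max.
  New max = max(old_max, new_val) = max(48, 53) = 53

Answer: 53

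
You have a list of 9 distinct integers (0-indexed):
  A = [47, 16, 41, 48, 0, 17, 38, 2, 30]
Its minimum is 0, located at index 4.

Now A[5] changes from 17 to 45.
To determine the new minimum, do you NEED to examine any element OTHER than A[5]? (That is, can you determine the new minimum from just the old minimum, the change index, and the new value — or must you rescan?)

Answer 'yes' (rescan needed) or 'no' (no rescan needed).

Old min = 0 at index 4
Change at index 5: 17 -> 45
Index 5 was NOT the min. New min = min(0, 45). No rescan of other elements needed.
Needs rescan: no

Answer: no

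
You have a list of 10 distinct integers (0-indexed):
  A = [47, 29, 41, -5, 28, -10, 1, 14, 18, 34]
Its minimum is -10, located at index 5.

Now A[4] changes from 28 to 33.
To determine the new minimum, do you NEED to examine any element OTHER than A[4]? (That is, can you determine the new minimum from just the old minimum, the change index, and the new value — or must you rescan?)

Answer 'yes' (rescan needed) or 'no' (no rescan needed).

Answer: no

Derivation:
Old min = -10 at index 5
Change at index 4: 28 -> 33
Index 4 was NOT the min. New min = min(-10, 33). No rescan of other elements needed.
Needs rescan: no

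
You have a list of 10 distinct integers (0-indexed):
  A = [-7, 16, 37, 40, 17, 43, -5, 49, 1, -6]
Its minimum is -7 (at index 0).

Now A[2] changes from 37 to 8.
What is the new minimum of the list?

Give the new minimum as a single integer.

Old min = -7 (at index 0)
Change: A[2] 37 -> 8
Changed element was NOT the old min.
  New min = min(old_min, new_val) = min(-7, 8) = -7

Answer: -7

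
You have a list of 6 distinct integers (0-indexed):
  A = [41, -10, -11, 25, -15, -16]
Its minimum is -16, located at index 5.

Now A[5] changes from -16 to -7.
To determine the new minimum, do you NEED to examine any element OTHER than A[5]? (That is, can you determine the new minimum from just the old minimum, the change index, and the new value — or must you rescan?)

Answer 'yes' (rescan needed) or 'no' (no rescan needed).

Old min = -16 at index 5
Change at index 5: -16 -> -7
Index 5 WAS the min and new value -7 > old min -16. Must rescan other elements to find the new min.
Needs rescan: yes

Answer: yes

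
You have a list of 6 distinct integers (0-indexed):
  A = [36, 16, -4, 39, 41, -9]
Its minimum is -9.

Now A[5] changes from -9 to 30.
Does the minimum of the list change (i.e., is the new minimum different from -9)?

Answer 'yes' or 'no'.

Answer: yes

Derivation:
Old min = -9
Change: A[5] -9 -> 30
Changed element was the min; new min must be rechecked.
New min = -4; changed? yes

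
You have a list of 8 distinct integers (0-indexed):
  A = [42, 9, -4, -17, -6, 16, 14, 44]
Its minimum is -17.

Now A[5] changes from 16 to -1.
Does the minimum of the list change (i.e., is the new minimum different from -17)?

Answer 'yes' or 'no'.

Answer: no

Derivation:
Old min = -17
Change: A[5] 16 -> -1
Changed element was NOT the min; min changes only if -1 < -17.
New min = -17; changed? no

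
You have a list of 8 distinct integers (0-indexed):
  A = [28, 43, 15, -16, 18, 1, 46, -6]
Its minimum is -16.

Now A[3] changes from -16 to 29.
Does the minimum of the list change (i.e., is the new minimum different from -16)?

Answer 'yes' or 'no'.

Answer: yes

Derivation:
Old min = -16
Change: A[3] -16 -> 29
Changed element was the min; new min must be rechecked.
New min = -6; changed? yes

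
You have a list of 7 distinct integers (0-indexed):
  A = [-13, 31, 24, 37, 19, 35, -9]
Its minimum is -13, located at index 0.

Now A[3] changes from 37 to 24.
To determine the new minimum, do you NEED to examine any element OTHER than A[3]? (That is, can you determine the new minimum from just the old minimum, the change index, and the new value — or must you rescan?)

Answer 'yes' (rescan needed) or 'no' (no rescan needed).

Old min = -13 at index 0
Change at index 3: 37 -> 24
Index 3 was NOT the min. New min = min(-13, 24). No rescan of other elements needed.
Needs rescan: no

Answer: no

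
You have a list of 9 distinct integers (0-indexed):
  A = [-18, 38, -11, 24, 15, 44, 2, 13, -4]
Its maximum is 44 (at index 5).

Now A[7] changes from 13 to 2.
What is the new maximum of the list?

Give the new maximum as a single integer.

Answer: 44

Derivation:
Old max = 44 (at index 5)
Change: A[7] 13 -> 2
Changed element was NOT the old max.
  New max = max(old_max, new_val) = max(44, 2) = 44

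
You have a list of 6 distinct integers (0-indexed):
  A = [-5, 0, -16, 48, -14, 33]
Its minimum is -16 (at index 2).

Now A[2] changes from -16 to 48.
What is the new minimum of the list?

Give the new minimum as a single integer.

Old min = -16 (at index 2)
Change: A[2] -16 -> 48
Changed element WAS the min. Need to check: is 48 still <= all others?
  Min of remaining elements: -14
  New min = min(48, -14) = -14

Answer: -14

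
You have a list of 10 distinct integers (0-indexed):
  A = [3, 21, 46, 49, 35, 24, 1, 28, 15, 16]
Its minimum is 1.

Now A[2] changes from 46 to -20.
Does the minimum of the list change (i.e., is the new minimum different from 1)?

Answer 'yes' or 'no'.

Old min = 1
Change: A[2] 46 -> -20
Changed element was NOT the min; min changes only if -20 < 1.
New min = -20; changed? yes

Answer: yes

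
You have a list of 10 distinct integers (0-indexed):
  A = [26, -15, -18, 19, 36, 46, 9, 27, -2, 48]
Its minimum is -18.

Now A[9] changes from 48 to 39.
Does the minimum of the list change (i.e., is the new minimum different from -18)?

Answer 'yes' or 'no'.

Answer: no

Derivation:
Old min = -18
Change: A[9] 48 -> 39
Changed element was NOT the min; min changes only if 39 < -18.
New min = -18; changed? no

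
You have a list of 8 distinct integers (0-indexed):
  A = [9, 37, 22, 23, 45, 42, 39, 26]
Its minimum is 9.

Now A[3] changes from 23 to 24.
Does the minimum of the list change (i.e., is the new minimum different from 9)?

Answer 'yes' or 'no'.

Old min = 9
Change: A[3] 23 -> 24
Changed element was NOT the min; min changes only if 24 < 9.
New min = 9; changed? no

Answer: no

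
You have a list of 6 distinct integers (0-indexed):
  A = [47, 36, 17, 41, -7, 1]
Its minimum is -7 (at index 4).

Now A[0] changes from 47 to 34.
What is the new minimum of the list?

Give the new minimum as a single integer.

Old min = -7 (at index 4)
Change: A[0] 47 -> 34
Changed element was NOT the old min.
  New min = min(old_min, new_val) = min(-7, 34) = -7

Answer: -7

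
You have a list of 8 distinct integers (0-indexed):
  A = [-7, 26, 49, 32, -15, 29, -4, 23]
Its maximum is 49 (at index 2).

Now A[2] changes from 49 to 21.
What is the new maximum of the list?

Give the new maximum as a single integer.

Old max = 49 (at index 2)
Change: A[2] 49 -> 21
Changed element WAS the max -> may need rescan.
  Max of remaining elements: 32
  New max = max(21, 32) = 32

Answer: 32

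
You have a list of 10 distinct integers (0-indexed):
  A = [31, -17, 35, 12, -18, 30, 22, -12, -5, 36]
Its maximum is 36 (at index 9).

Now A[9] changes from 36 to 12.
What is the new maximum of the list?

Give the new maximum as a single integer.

Old max = 36 (at index 9)
Change: A[9] 36 -> 12
Changed element WAS the max -> may need rescan.
  Max of remaining elements: 35
  New max = max(12, 35) = 35

Answer: 35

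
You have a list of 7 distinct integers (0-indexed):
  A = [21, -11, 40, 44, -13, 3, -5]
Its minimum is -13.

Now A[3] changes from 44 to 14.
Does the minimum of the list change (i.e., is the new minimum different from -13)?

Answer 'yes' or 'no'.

Old min = -13
Change: A[3] 44 -> 14
Changed element was NOT the min; min changes only if 14 < -13.
New min = -13; changed? no

Answer: no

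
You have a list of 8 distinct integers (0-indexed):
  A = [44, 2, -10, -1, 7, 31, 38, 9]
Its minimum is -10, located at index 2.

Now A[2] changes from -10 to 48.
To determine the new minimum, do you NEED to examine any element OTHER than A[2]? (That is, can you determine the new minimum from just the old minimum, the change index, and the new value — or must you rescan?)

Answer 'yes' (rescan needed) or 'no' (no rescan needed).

Old min = -10 at index 2
Change at index 2: -10 -> 48
Index 2 WAS the min and new value 48 > old min -10. Must rescan other elements to find the new min.
Needs rescan: yes

Answer: yes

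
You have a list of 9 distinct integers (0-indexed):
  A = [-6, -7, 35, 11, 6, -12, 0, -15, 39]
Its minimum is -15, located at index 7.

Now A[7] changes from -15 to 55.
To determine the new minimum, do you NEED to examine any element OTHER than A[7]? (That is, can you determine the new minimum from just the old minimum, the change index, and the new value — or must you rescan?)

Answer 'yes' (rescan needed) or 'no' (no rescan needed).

Old min = -15 at index 7
Change at index 7: -15 -> 55
Index 7 WAS the min and new value 55 > old min -15. Must rescan other elements to find the new min.
Needs rescan: yes

Answer: yes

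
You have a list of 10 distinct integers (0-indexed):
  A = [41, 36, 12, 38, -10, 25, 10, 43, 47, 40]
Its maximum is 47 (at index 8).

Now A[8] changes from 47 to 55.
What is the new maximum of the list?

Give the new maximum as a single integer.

Answer: 55

Derivation:
Old max = 47 (at index 8)
Change: A[8] 47 -> 55
Changed element WAS the max -> may need rescan.
  Max of remaining elements: 43
  New max = max(55, 43) = 55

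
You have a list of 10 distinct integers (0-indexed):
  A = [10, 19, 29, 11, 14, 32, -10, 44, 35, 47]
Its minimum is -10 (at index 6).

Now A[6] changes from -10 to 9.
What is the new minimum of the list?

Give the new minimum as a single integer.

Old min = -10 (at index 6)
Change: A[6] -10 -> 9
Changed element WAS the min. Need to check: is 9 still <= all others?
  Min of remaining elements: 10
  New min = min(9, 10) = 9

Answer: 9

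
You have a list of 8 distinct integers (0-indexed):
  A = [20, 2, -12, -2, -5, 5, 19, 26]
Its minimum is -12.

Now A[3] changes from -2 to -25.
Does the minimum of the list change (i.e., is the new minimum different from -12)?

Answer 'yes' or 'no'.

Old min = -12
Change: A[3] -2 -> -25
Changed element was NOT the min; min changes only if -25 < -12.
New min = -25; changed? yes

Answer: yes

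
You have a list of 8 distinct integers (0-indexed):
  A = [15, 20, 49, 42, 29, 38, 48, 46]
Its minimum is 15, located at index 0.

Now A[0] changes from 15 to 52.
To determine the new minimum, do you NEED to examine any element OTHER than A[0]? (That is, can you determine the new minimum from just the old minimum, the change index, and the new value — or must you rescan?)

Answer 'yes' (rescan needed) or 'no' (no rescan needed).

Answer: yes

Derivation:
Old min = 15 at index 0
Change at index 0: 15 -> 52
Index 0 WAS the min and new value 52 > old min 15. Must rescan other elements to find the new min.
Needs rescan: yes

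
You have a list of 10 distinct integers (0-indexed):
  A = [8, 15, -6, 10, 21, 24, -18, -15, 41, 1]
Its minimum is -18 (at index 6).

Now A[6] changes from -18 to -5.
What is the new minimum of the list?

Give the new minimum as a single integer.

Old min = -18 (at index 6)
Change: A[6] -18 -> -5
Changed element WAS the min. Need to check: is -5 still <= all others?
  Min of remaining elements: -15
  New min = min(-5, -15) = -15

Answer: -15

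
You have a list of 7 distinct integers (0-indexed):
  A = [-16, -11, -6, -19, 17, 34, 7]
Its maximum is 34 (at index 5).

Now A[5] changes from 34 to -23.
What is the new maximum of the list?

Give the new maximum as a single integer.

Old max = 34 (at index 5)
Change: A[5] 34 -> -23
Changed element WAS the max -> may need rescan.
  Max of remaining elements: 17
  New max = max(-23, 17) = 17

Answer: 17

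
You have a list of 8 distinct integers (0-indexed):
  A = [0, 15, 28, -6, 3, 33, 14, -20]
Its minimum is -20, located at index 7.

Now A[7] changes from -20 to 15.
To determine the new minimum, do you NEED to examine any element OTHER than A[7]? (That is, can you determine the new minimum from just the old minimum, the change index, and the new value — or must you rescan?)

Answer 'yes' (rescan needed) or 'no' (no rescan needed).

Old min = -20 at index 7
Change at index 7: -20 -> 15
Index 7 WAS the min and new value 15 > old min -20. Must rescan other elements to find the new min.
Needs rescan: yes

Answer: yes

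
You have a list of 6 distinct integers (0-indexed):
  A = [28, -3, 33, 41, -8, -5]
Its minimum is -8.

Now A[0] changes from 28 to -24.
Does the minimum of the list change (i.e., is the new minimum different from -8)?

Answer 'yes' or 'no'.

Answer: yes

Derivation:
Old min = -8
Change: A[0] 28 -> -24
Changed element was NOT the min; min changes only if -24 < -8.
New min = -24; changed? yes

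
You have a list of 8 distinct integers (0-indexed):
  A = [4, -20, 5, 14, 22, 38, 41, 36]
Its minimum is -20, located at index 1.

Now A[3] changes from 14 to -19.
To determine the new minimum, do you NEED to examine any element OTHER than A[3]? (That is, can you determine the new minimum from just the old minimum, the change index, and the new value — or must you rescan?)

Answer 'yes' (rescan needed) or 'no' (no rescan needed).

Answer: no

Derivation:
Old min = -20 at index 1
Change at index 3: 14 -> -19
Index 3 was NOT the min. New min = min(-20, -19). No rescan of other elements needed.
Needs rescan: no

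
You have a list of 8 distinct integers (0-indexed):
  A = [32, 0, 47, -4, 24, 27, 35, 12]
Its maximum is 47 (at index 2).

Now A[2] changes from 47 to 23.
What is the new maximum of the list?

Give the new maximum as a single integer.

Old max = 47 (at index 2)
Change: A[2] 47 -> 23
Changed element WAS the max -> may need rescan.
  Max of remaining elements: 35
  New max = max(23, 35) = 35

Answer: 35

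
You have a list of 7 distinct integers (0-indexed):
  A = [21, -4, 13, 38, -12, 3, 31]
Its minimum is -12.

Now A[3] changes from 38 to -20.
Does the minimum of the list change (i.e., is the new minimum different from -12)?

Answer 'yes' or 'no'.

Answer: yes

Derivation:
Old min = -12
Change: A[3] 38 -> -20
Changed element was NOT the min; min changes only if -20 < -12.
New min = -20; changed? yes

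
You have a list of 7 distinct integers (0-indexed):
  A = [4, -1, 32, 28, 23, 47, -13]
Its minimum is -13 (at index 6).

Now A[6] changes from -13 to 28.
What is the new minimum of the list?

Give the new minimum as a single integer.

Old min = -13 (at index 6)
Change: A[6] -13 -> 28
Changed element WAS the min. Need to check: is 28 still <= all others?
  Min of remaining elements: -1
  New min = min(28, -1) = -1

Answer: -1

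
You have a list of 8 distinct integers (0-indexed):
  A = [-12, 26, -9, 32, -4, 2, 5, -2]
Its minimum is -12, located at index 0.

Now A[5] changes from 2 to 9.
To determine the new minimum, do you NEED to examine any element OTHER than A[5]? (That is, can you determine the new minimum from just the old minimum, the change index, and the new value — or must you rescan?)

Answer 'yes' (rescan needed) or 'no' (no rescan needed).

Answer: no

Derivation:
Old min = -12 at index 0
Change at index 5: 2 -> 9
Index 5 was NOT the min. New min = min(-12, 9). No rescan of other elements needed.
Needs rescan: no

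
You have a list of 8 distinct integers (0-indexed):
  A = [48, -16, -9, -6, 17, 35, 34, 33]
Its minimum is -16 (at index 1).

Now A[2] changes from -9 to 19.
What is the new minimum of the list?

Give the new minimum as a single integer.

Old min = -16 (at index 1)
Change: A[2] -9 -> 19
Changed element was NOT the old min.
  New min = min(old_min, new_val) = min(-16, 19) = -16

Answer: -16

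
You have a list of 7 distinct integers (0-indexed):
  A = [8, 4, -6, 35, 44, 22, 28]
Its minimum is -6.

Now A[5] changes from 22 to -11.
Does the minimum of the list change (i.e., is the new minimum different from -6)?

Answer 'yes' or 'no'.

Old min = -6
Change: A[5] 22 -> -11
Changed element was NOT the min; min changes only if -11 < -6.
New min = -11; changed? yes

Answer: yes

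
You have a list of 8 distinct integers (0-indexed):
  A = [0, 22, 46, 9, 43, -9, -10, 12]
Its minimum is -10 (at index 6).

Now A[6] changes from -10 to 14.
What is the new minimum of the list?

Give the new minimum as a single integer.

Answer: -9

Derivation:
Old min = -10 (at index 6)
Change: A[6] -10 -> 14
Changed element WAS the min. Need to check: is 14 still <= all others?
  Min of remaining elements: -9
  New min = min(14, -9) = -9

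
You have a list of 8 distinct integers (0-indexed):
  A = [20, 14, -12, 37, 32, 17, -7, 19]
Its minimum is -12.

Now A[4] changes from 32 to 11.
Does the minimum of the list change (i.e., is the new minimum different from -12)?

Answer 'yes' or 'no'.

Old min = -12
Change: A[4] 32 -> 11
Changed element was NOT the min; min changes only if 11 < -12.
New min = -12; changed? no

Answer: no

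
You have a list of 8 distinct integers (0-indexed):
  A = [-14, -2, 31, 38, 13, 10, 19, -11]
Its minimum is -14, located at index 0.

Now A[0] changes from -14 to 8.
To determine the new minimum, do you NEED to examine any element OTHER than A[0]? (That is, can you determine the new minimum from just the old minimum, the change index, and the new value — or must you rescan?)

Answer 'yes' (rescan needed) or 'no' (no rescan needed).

Answer: yes

Derivation:
Old min = -14 at index 0
Change at index 0: -14 -> 8
Index 0 WAS the min and new value 8 > old min -14. Must rescan other elements to find the new min.
Needs rescan: yes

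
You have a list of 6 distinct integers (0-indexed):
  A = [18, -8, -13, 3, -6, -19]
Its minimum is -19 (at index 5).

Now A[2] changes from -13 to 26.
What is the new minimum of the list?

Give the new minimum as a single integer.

Old min = -19 (at index 5)
Change: A[2] -13 -> 26
Changed element was NOT the old min.
  New min = min(old_min, new_val) = min(-19, 26) = -19

Answer: -19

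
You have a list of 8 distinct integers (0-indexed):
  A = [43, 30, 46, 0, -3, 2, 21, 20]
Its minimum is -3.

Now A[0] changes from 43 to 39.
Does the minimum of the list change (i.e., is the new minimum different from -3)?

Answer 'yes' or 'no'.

Answer: no

Derivation:
Old min = -3
Change: A[0] 43 -> 39
Changed element was NOT the min; min changes only if 39 < -3.
New min = -3; changed? no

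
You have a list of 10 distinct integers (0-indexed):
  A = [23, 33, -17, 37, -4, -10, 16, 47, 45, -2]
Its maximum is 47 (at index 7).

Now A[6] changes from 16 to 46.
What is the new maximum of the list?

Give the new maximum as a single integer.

Old max = 47 (at index 7)
Change: A[6] 16 -> 46
Changed element was NOT the old max.
  New max = max(old_max, new_val) = max(47, 46) = 47

Answer: 47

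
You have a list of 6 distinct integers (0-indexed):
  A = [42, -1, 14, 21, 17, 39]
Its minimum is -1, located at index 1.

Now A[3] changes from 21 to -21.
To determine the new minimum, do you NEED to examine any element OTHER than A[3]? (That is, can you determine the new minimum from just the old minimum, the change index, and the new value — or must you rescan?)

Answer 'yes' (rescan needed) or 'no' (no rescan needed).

Old min = -1 at index 1
Change at index 3: 21 -> -21
Index 3 was NOT the min. New min = min(-1, -21). No rescan of other elements needed.
Needs rescan: no

Answer: no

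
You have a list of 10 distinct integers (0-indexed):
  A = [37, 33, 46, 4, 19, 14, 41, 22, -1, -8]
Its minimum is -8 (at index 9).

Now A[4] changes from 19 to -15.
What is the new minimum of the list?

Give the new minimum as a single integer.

Old min = -8 (at index 9)
Change: A[4] 19 -> -15
Changed element was NOT the old min.
  New min = min(old_min, new_val) = min(-8, -15) = -15

Answer: -15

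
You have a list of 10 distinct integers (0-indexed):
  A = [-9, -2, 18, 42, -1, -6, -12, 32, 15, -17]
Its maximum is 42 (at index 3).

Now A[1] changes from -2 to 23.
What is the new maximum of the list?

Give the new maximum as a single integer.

Old max = 42 (at index 3)
Change: A[1] -2 -> 23
Changed element was NOT the old max.
  New max = max(old_max, new_val) = max(42, 23) = 42

Answer: 42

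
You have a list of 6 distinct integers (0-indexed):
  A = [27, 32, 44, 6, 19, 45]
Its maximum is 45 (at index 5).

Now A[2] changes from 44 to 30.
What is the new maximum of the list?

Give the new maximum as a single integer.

Old max = 45 (at index 5)
Change: A[2] 44 -> 30
Changed element was NOT the old max.
  New max = max(old_max, new_val) = max(45, 30) = 45

Answer: 45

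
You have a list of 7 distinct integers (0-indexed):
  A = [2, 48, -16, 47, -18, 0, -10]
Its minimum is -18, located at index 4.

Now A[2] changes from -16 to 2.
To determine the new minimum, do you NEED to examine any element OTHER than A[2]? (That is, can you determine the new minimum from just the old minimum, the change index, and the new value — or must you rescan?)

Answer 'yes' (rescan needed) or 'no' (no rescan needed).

Old min = -18 at index 4
Change at index 2: -16 -> 2
Index 2 was NOT the min. New min = min(-18, 2). No rescan of other elements needed.
Needs rescan: no

Answer: no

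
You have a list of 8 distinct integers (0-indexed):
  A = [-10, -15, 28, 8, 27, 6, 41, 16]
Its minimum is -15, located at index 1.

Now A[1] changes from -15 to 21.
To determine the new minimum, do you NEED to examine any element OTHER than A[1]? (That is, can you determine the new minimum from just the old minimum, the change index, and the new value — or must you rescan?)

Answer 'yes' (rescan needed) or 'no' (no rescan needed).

Old min = -15 at index 1
Change at index 1: -15 -> 21
Index 1 WAS the min and new value 21 > old min -15. Must rescan other elements to find the new min.
Needs rescan: yes

Answer: yes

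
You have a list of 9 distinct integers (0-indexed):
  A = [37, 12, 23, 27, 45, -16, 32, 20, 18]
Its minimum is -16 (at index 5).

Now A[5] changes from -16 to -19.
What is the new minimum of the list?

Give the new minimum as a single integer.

Answer: -19

Derivation:
Old min = -16 (at index 5)
Change: A[5] -16 -> -19
Changed element WAS the min. Need to check: is -19 still <= all others?
  Min of remaining elements: 12
  New min = min(-19, 12) = -19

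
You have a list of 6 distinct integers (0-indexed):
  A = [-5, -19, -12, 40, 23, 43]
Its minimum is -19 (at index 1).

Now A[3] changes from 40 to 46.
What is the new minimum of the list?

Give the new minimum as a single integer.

Answer: -19

Derivation:
Old min = -19 (at index 1)
Change: A[3] 40 -> 46
Changed element was NOT the old min.
  New min = min(old_min, new_val) = min(-19, 46) = -19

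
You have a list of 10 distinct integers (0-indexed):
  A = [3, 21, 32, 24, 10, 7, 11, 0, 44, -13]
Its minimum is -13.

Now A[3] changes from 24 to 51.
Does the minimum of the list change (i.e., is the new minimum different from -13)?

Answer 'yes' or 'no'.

Answer: no

Derivation:
Old min = -13
Change: A[3] 24 -> 51
Changed element was NOT the min; min changes only if 51 < -13.
New min = -13; changed? no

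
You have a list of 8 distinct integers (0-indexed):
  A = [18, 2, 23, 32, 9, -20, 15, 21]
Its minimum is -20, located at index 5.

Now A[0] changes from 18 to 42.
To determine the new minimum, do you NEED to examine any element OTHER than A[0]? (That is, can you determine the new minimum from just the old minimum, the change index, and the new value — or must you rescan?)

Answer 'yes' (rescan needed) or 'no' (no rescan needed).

Answer: no

Derivation:
Old min = -20 at index 5
Change at index 0: 18 -> 42
Index 0 was NOT the min. New min = min(-20, 42). No rescan of other elements needed.
Needs rescan: no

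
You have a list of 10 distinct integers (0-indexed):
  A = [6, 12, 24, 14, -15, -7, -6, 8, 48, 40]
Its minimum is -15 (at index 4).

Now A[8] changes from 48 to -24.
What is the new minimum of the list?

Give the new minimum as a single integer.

Answer: -24

Derivation:
Old min = -15 (at index 4)
Change: A[8] 48 -> -24
Changed element was NOT the old min.
  New min = min(old_min, new_val) = min(-15, -24) = -24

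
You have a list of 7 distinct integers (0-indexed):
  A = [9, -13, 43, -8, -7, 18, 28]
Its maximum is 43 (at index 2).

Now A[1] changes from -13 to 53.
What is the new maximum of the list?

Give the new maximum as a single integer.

Answer: 53

Derivation:
Old max = 43 (at index 2)
Change: A[1] -13 -> 53
Changed element was NOT the old max.
  New max = max(old_max, new_val) = max(43, 53) = 53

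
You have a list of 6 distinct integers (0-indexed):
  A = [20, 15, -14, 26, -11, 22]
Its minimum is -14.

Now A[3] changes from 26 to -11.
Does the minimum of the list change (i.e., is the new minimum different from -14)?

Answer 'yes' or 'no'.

Answer: no

Derivation:
Old min = -14
Change: A[3] 26 -> -11
Changed element was NOT the min; min changes only if -11 < -14.
New min = -14; changed? no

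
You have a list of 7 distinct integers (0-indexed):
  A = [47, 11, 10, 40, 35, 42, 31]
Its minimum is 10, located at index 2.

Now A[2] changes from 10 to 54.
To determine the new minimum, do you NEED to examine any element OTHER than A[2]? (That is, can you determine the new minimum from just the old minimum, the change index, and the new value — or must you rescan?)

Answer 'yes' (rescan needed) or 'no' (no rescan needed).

Old min = 10 at index 2
Change at index 2: 10 -> 54
Index 2 WAS the min and new value 54 > old min 10. Must rescan other elements to find the new min.
Needs rescan: yes

Answer: yes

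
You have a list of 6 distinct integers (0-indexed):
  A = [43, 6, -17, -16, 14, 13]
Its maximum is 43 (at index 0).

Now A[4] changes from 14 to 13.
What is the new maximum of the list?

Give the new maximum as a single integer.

Old max = 43 (at index 0)
Change: A[4] 14 -> 13
Changed element was NOT the old max.
  New max = max(old_max, new_val) = max(43, 13) = 43

Answer: 43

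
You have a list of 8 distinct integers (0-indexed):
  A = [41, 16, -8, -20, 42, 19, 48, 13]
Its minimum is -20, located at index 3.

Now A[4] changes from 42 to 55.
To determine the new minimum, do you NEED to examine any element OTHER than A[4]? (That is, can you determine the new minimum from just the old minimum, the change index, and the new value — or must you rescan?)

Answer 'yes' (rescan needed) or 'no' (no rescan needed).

Old min = -20 at index 3
Change at index 4: 42 -> 55
Index 4 was NOT the min. New min = min(-20, 55). No rescan of other elements needed.
Needs rescan: no

Answer: no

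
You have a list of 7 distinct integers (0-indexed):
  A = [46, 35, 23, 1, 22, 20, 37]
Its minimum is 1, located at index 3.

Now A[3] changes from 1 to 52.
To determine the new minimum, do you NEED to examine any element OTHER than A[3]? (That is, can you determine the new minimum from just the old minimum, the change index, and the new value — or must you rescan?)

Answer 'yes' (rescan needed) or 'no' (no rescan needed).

Answer: yes

Derivation:
Old min = 1 at index 3
Change at index 3: 1 -> 52
Index 3 WAS the min and new value 52 > old min 1. Must rescan other elements to find the new min.
Needs rescan: yes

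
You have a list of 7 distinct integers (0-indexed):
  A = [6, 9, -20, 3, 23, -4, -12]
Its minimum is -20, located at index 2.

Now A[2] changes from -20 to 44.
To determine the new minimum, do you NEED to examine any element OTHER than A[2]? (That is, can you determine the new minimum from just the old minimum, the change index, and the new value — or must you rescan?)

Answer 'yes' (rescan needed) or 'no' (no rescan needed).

Answer: yes

Derivation:
Old min = -20 at index 2
Change at index 2: -20 -> 44
Index 2 WAS the min and new value 44 > old min -20. Must rescan other elements to find the new min.
Needs rescan: yes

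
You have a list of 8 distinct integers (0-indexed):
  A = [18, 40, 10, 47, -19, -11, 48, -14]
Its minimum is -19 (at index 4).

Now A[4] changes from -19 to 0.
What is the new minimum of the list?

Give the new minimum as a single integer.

Answer: -14

Derivation:
Old min = -19 (at index 4)
Change: A[4] -19 -> 0
Changed element WAS the min. Need to check: is 0 still <= all others?
  Min of remaining elements: -14
  New min = min(0, -14) = -14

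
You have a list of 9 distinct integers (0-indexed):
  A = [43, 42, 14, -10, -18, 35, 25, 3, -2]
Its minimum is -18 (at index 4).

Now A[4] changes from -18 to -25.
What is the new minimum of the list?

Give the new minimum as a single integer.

Answer: -25

Derivation:
Old min = -18 (at index 4)
Change: A[4] -18 -> -25
Changed element WAS the min. Need to check: is -25 still <= all others?
  Min of remaining elements: -10
  New min = min(-25, -10) = -25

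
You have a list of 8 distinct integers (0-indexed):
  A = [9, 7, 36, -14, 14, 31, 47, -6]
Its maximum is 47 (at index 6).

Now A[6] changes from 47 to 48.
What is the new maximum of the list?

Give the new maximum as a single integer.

Answer: 48

Derivation:
Old max = 47 (at index 6)
Change: A[6] 47 -> 48
Changed element WAS the max -> may need rescan.
  Max of remaining elements: 36
  New max = max(48, 36) = 48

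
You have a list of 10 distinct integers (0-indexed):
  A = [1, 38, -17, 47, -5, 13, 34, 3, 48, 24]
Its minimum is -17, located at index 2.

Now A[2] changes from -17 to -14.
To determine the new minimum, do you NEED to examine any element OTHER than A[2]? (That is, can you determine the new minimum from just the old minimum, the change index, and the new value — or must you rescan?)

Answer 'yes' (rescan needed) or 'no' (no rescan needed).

Old min = -17 at index 2
Change at index 2: -17 -> -14
Index 2 WAS the min and new value -14 > old min -17. Must rescan other elements to find the new min.
Needs rescan: yes

Answer: yes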